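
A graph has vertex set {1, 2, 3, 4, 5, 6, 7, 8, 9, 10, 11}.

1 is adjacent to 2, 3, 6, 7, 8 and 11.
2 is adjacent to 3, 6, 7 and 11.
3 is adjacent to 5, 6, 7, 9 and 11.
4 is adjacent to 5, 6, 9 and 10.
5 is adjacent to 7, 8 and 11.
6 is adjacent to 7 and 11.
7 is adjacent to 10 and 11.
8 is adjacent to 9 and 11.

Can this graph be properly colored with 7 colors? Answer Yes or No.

Yes

The chromatic number is 6. 1, 2, 3, 6, 7, 11 are mutually adjacent (a clique of size 6), so at least 6 colors are needed.
6 colors suffice: 1=d, 2=f, 3=a, 4=a, 5=d, 6=e, 7=b, 8=a, 9=b, 10=c, 11=c.
Since 7 ≥ 6, a proper 7-coloring certainly exists.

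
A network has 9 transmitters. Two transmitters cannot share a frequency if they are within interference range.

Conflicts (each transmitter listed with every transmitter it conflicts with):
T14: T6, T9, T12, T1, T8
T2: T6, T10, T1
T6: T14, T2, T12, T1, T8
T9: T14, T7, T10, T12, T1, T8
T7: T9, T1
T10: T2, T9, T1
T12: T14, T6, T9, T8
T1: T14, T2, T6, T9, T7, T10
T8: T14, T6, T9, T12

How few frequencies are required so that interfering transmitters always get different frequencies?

4

T14, T6, T12, T8 pairwise conflict, so at least 4 frequencies are needed.
4 frequencies suffice: T14=3, T2=3, T6=1, T9=1, T7=3, T10=4, T12=4, T1=2, T8=2. Every pair that conflicts lands in different frequencies.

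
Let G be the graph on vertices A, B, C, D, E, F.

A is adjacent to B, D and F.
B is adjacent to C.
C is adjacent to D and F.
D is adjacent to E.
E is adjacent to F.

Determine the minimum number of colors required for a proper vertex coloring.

A and D are adjacent, so at least 2 colors are needed.
2 colors suffice: color red → {A, C, E}; color blue → {B, D, F}. No two adjacent vertices share a color.

2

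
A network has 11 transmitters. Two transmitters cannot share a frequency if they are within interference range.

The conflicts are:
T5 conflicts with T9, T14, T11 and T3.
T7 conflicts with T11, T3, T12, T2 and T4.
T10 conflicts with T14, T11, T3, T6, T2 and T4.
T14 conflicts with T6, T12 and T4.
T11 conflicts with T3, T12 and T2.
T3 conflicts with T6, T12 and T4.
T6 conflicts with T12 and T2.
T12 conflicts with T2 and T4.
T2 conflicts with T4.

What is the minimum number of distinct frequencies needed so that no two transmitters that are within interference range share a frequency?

4

T7, T11, T12, T2 are mutually in conflict, so at least 4 frequencies are needed.
4 frequencies suffice: frequency 1 → {T5, T10, T12}; frequency 2 → {T9, T14, T3, T2}; frequency 3 → {T11, T6, T4}; frequency 4 → {T7}. No two conflicting transmitters share a frequency.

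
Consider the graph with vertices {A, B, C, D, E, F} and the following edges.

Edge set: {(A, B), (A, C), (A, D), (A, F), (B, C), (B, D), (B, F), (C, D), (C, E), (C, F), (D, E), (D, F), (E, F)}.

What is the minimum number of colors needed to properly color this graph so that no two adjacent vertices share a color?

A, B, C, D, F are mutually adjacent (a clique of size 5), so at least 5 colors are needed.
5 colors suffice: color 1 → {F}; color 2 → {D}; color 3 → {C}; color 4 → {B, E}; color 5 → {A}. No two adjacent vertices share a color.

5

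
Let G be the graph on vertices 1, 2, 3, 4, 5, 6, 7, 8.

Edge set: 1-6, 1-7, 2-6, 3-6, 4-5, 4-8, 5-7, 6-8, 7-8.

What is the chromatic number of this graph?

2

2 and 6 are adjacent, so at least 2 colors are needed.
A valid assignment using 2 colors: 1=blue, 2=blue, 3=blue, 4=red, 5=blue, 6=red, 7=red, 8=blue. No two adjacent vertices share a color.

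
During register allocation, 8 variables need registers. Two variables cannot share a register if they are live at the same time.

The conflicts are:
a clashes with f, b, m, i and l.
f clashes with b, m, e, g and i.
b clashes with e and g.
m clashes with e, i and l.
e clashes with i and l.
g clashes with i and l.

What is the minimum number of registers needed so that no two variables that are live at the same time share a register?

4

a, f, m, i are mutually in conflict, so at least 4 registers are needed.
4 registers suffice: register 1 → {f, l}; register 2 → {a, e, g}; register 3 → {b, i}; register 4 → {m}. Each listed conflict is separated.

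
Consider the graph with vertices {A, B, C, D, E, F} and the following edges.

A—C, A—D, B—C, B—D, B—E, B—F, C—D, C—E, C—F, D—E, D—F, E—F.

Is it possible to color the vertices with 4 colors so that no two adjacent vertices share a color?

No

B, C, D, E, F form a clique, so at least 5 colors are needed.
So 4 colors are not enough.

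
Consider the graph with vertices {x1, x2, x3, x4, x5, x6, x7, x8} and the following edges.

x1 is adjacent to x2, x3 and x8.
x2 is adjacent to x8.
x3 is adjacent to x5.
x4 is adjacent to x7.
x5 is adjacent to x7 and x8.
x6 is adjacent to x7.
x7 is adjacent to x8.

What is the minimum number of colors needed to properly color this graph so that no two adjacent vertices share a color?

x5, x7, x8 form a triangle, so at least 3 colors are needed.
3 colors suffice: color 1 → {x3, x4, x6, x8}; color 2 → {x1, x7}; color 3 → {x2, x5}. No two adjacent vertices share a color.

3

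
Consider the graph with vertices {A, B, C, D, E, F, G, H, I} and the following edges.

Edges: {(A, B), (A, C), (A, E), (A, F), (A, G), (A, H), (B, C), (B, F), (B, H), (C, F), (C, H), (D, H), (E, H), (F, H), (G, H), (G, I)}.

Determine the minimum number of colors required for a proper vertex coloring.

A, B, C, F, H are mutually adjacent (a clique of size 5), so at least 5 colors are needed.
A valid assignment using 5 colors: A=2, B=5, C=3, D=2, E=3, F=4, G=3, H=1, I=1. No two adjacent vertices share a color.

5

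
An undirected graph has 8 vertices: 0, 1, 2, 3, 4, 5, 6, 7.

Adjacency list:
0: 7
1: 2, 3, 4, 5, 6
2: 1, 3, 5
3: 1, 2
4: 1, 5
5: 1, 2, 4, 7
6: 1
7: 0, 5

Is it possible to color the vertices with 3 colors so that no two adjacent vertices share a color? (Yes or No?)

Yes

The chromatic number is 3. 1, 4, 5 are pairwise adjacent, so at least 3 colors are needed.
3 colors suffice: 0=blue, 1=red, 2=green, 3=blue, 4=green, 5=blue, 6=blue, 7=red.
That is already a proper 3-coloring.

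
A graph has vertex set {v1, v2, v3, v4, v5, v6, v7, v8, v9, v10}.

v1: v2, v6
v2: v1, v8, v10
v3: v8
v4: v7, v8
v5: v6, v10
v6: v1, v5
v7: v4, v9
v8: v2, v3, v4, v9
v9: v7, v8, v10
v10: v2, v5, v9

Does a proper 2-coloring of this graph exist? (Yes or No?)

No

The cycle v1-v6-v5-v10-v2-v1 has odd length 5, so it cannot be 2-colored; at least 3 colors are needed.
So 2 colors are not enough.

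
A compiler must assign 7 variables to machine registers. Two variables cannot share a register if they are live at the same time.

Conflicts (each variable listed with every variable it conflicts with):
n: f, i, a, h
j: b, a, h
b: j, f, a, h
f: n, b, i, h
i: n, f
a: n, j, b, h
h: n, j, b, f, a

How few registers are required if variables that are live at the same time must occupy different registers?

4

j, b, a, h pairwise conflict, so at least 4 registers are needed.
Using 4 registers: n=3, j=4, b=3, f=2, i=1, a=2, h=1. No two conflicting variables share a register.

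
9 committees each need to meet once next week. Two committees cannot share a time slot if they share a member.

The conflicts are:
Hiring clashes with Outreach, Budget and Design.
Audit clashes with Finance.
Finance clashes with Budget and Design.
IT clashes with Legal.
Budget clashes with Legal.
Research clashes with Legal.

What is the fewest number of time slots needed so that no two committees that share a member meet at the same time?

IT and Legal conflict, so at least 2 time slots are needed.
A valid assignment using 2 time slots: Hiring=1, Audit=2, Finance=1, IT=2, Outreach=2, Budget=2, Research=2, Legal=1, Design=2. Each listed conflict is separated.

2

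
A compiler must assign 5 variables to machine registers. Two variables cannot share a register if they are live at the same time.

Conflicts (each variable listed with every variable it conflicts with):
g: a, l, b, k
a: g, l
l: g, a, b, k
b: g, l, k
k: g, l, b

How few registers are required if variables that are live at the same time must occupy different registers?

4

g, l, b, k all conflict with each other, so at least 4 registers are needed.
A valid assignment using 4 registers: g=2, a=3, l=1, b=3, k=4. Every pair that conflicts lands in different registers.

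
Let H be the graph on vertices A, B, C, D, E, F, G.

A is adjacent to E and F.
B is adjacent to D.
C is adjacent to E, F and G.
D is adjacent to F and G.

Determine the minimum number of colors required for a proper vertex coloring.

2

A and F are adjacent, so at least 2 colors are needed.
2 colors suffice: color 1 → {B, E, F, G}; color 2 → {A, C, D}. No two adjacent vertices share a color.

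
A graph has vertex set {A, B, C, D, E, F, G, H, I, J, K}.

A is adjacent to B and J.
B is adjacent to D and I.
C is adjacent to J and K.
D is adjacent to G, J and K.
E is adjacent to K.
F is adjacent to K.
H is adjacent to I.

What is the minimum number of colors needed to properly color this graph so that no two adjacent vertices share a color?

2

C and K are adjacent, so at least 2 colors are needed.
2 colors suffice: color red → {B, G, H, J, K}; color blue → {A, C, D, E, F, I}. Every edge joins two different colors.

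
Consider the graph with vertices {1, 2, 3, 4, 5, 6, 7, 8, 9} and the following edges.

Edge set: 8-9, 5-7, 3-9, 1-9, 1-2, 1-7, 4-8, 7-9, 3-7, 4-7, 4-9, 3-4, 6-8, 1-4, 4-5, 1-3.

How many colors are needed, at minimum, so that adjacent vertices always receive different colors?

5

1, 3, 4, 7, 9 form a clique, so at least 5 colors are needed.
5 colors suffice: color a → {2, 4, 6}; color b → {7, 8}; color c → {5, 9}; color d → {1}; color e → {3}. Each edge has distinct colors on its endpoints.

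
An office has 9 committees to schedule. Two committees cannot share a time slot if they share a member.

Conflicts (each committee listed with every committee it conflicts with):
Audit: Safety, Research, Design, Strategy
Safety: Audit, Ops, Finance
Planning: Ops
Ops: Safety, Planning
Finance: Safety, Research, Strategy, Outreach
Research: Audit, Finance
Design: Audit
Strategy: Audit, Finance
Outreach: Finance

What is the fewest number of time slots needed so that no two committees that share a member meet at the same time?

Planning and Ops conflict, so at least 2 time slots are needed.
Using 2 time slots: Audit=1, Safety=2, Planning=2, Ops=1, Finance=1, Research=2, Design=2, Strategy=2, Outreach=2. Every pair that conflicts lands in different time slots.

2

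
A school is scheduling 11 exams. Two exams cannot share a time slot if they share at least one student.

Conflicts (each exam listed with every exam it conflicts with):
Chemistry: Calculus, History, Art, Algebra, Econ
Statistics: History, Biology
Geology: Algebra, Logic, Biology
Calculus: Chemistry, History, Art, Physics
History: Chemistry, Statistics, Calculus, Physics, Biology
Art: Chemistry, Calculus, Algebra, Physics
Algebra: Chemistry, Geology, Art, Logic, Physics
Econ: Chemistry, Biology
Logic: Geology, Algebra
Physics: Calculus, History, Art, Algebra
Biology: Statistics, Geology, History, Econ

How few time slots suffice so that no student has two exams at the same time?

Art, Algebra, Physics all conflict with each other, so at least 3 time slots are needed.
3 time slots suffice: time slot 1 → {Calculus, Algebra, Biology}; time slot 2 → {Geology, History, Art, Econ}; time slot 3 → {Chemistry, Statistics, Logic, Physics}. Each listed conflict is separated.

3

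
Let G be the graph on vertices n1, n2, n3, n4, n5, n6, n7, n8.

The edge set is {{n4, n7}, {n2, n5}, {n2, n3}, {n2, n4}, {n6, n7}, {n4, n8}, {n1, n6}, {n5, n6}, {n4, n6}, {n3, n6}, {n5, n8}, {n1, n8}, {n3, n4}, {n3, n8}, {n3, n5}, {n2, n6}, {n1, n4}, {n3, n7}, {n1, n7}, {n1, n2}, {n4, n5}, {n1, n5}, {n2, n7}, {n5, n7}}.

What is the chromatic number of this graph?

n1, n2, n4, n5, n6, n7 form a clique, so at least 6 colors are needed.
6 colors suffice: color 1 → {n4}; color 2 → {n5}; color 3 → {n6, n8}; color 4 → {n1, n3}; color 5 → {n2}; color 6 → {n7}. Each edge has distinct colors on its endpoints.

6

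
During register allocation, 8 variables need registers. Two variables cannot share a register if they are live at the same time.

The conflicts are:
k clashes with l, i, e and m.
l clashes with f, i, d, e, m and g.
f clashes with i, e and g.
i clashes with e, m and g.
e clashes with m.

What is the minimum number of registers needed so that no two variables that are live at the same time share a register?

k, l, i, e, m all conflict with each other, so at least 5 registers are needed.
A valid assignment using 5 registers: k=4, l=1, f=4, i=2, d=2, e=3, m=5, g=3. Each listed conflict is separated.

5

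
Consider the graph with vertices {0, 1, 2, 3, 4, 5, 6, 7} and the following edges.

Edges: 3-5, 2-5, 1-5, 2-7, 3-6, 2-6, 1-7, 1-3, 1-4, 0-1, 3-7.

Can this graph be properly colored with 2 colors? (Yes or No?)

No

1, 3, 7 form a triangle, so at least 3 colors are needed.
So 2 colors are not enough.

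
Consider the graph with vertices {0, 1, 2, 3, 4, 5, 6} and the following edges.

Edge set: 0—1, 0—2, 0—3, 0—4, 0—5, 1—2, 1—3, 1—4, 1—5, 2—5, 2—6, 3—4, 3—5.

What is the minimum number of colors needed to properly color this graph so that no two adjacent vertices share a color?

0, 1, 3, 5 form a clique, so at least 4 colors are needed.
4 colors suffice: color red → {0, 6}; color blue → {1}; color green → {2, 3}; color yellow → {4, 5}. No two adjacent vertices share a color.

4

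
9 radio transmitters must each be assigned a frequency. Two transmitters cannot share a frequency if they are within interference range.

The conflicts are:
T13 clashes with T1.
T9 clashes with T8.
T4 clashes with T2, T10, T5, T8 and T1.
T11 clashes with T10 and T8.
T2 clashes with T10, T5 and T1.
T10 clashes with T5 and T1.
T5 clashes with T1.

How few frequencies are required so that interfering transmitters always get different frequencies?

5

T4, T2, T10, T5, T1 are mutually in conflict, so at least 5 frequencies are needed.
5 frequencies suffice: frequency 1 → {T13, T9, T4, T11}; frequency 2 → {T8, T1}; frequency 3 → {T10}; frequency 4 → {T5}; frequency 5 → {T2}. Each listed conflict is separated.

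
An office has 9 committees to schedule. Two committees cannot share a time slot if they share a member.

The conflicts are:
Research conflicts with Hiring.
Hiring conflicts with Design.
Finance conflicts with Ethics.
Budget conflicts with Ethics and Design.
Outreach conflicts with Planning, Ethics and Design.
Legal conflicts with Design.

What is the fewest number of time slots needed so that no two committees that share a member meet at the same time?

2

Outreach and Design conflict, so at least 2 time slots are needed.
2 time slots suffice: time slot 1 → {Research, Planning, Ethics, Design}; time slot 2 → {Hiring, Finance, Budget, Outreach, Legal}. Every pair that conflicts lands in different time slots.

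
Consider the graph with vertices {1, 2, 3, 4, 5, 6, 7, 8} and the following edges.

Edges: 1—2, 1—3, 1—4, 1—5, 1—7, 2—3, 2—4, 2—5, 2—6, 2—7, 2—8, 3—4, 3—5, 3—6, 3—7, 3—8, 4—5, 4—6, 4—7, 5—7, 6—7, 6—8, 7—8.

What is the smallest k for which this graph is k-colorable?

6

1, 2, 3, 4, 5, 7 form a clique, so at least 6 colors are needed.
6 colors suffice: color a → {2}; color b → {7}; color c → {3}; color d → {4, 8}; color e → {5, 6}; color f → {1}. Each edge has distinct colors on its endpoints.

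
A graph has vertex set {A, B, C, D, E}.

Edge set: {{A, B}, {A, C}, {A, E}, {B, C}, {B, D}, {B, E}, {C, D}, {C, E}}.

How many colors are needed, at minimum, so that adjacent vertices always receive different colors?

4

A, B, C, E are pairwise adjacent (a clique of size 4), so at least 4 colors are needed.
A valid assignment using 4 colors: A=green, B=blue, C=red, D=green, E=yellow. No two adjacent vertices share a color.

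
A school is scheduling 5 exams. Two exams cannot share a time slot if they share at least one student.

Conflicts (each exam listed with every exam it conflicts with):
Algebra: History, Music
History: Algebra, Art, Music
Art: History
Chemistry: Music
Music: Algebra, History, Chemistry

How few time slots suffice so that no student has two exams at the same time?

Algebra, History, Music are mutually in conflict, so at least 3 time slots are needed.
3 time slots suffice: time slot 1 → {History, Chemistry}; time slot 2 → {Art, Music}; time slot 3 → {Algebra}. Each listed conflict is separated.

3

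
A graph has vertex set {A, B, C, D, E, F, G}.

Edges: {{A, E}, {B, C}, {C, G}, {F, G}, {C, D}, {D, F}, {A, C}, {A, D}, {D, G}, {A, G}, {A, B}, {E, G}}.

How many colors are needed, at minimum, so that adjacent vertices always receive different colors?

A, C, D, G are pairwise adjacent (a clique of size 4), so at least 4 colors are needed.
4 colors suffice: color 1 → {B, G}; color 2 → {A, F}; color 3 → {D, E}; color 4 → {C}. Each edge has distinct colors on its endpoints.

4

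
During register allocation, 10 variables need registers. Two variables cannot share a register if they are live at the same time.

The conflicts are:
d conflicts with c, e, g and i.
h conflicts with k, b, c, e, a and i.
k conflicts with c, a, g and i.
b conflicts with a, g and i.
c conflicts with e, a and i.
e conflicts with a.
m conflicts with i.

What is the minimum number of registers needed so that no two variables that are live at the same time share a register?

4

h, c, e, a pairwise conflict, so at least 4 registers are needed.
4 registers suffice: register 1 → {b, c, m}; register 2 → {d, h}; register 3 → {a, g, i}; register 4 → {k, e}. Every pair that conflicts lands in different registers.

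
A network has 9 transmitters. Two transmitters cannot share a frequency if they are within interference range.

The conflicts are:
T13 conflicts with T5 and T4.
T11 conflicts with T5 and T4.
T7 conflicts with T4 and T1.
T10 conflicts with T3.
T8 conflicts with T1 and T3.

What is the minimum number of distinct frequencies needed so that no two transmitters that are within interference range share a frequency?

T8 and T1 conflict, so at least 2 frequencies are needed.
A valid assignment using 2 frequencies: T13=2, T11=2, T5=1, T7=2, T10=2, T8=2, T4=1, T1=1, T3=1. Every pair that conflicts lands in different frequencies.

2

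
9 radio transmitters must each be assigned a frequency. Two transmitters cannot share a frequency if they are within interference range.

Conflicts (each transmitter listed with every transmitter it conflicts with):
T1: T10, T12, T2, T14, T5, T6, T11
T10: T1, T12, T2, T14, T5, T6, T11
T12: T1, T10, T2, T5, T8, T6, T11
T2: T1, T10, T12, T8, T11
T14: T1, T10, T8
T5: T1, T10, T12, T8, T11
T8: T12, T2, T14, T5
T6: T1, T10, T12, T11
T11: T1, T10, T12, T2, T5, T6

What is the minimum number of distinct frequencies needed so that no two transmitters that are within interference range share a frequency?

5

T1, T10, T12, T5, T11 all conflict with each other, so at least 5 frequencies are needed.
5 frequencies suffice: T1=1, T10=3, T12=2, T2=5, T14=2, T5=5, T8=1, T6=5, T11=4. Each listed conflict is separated.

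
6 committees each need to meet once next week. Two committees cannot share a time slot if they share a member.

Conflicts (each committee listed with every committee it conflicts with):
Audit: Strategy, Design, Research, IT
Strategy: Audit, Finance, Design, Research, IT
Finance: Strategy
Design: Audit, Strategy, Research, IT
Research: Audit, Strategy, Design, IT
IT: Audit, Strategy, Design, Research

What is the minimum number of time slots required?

Audit, Strategy, Design, Research, IT pairwise conflict, so at least 5 time slots are needed.
5 time slots suffice: time slot 1 → {Strategy}; time slot 2 → {Finance, Research}; time slot 3 → {IT}; time slot 4 → {Design}; time slot 5 → {Audit}. Each listed conflict is separated.

5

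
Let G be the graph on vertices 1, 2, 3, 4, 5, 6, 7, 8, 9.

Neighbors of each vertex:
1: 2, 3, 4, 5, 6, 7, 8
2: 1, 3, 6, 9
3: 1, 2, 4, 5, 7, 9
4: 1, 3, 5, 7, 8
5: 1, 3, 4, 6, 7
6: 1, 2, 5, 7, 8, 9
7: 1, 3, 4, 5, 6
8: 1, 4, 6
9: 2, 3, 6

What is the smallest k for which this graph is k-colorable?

5

1, 3, 4, 5, 7 are pairwise adjacent (a clique of size 5), so at least 5 colors are needed.
5 colors suffice: 1=a, 2=c, 3=b, 4=d, 5=c, 6=b, 7=e, 8=c, 9=a. Every edge joins two different colors.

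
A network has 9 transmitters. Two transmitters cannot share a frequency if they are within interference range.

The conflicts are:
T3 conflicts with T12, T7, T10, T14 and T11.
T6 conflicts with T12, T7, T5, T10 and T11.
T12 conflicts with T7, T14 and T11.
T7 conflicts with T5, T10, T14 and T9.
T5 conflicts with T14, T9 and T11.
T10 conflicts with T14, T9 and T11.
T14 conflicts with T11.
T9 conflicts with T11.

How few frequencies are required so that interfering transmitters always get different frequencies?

T3, T12, T14, T11 pairwise conflict, so at least 4 frequencies are needed.
4 frequencies suffice: T3=4, T6=2, T12=3, T7=1, T5=3, T10=3, T14=2, T9=2, T11=1. Each listed conflict is separated.

4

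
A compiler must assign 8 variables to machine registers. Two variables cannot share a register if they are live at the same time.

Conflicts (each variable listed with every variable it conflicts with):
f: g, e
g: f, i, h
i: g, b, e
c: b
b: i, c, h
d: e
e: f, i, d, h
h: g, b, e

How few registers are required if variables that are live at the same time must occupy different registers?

2

i and e conflict, so at least 2 registers are needed.
A valid assignment using 2 registers: f=2, g=1, i=2, c=2, b=1, d=2, e=1, h=2. No two conflicting variables share a register.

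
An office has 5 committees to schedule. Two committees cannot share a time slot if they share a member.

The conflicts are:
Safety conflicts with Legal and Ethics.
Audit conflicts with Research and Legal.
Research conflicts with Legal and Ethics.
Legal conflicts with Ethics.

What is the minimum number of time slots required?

3

Safety, Legal, Ethics are mutually in conflict, so at least 3 time slots are needed.
A valid assignment using 3 time slots: Safety=3, Audit=2, Research=3, Legal=1, Ethics=2. Each listed conflict is separated.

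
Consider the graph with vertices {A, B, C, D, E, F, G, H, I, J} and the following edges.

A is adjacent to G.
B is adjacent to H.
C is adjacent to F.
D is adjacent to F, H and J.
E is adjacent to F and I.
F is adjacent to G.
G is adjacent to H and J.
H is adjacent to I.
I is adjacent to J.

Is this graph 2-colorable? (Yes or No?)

No

The cycle H-D-F-E-I-H has odd length 5, so it cannot be 2-colored; at least 3 colors are needed.
So 2 colors are not enough.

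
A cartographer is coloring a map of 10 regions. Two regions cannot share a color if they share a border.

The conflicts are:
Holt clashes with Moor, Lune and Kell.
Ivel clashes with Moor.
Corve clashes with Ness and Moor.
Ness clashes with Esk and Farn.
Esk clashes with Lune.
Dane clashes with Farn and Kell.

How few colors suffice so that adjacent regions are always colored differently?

The cycle Corve-Ness-Farn-Dane-Kell-Holt-Moor-Corve has odd length 7, so it cannot be 2-colored; at least 3 colors are needed.
3 colors suffice: color 1 → {Holt, Ivel, Ness, Dane}; color 2 → {Moor, Lune, Farn, Kell}; color 3 → {Corve, Esk}. No two conflicting regions share a color.

3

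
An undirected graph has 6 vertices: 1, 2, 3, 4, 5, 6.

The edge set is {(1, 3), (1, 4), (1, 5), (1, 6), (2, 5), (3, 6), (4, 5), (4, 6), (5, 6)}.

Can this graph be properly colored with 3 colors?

No

1, 4, 5, 6 form a clique, so at least 4 colors are needed.
So 3 colors are not enough.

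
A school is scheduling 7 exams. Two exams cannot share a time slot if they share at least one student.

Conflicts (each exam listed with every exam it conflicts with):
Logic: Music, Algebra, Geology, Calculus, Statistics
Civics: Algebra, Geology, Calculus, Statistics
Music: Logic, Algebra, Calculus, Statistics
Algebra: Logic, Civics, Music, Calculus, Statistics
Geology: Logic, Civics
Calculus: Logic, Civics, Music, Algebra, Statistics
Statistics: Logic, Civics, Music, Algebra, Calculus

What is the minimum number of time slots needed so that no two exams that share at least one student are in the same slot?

5

Logic, Music, Algebra, Calculus, Statistics are mutually in conflict, so at least 5 time slots are needed.
5 time slots suffice: time slot 1 → {Algebra, Geology}; time slot 2 → {Statistics}; time slot 3 → {Logic, Civics}; time slot 4 → {Calculus}; time slot 5 → {Music}. No two conflicting exams share a time slot.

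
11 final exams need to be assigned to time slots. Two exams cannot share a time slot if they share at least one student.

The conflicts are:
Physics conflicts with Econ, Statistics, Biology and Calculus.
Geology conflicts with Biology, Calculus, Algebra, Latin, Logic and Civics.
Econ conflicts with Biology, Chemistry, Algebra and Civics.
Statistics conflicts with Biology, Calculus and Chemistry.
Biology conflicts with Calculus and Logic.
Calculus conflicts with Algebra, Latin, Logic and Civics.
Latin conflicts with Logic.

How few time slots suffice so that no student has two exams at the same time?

4

Geology, Biology, Calculus, Logic all conflict with each other, so at least 4 time slots are needed.
4 time slots suffice: Physics=3, Geology=3, Econ=1, Statistics=4, Biology=2, Calculus=1, Chemistry=2, Algebra=2, Latin=2, Logic=4, Civics=2. Every pair that conflicts lands in different time slots.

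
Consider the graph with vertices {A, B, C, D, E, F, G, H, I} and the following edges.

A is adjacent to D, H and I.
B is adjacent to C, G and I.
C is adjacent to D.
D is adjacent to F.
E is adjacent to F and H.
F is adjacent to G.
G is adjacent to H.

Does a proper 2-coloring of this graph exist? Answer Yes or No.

No

The cycle B-G-F-D-C-B has odd length 5, so it cannot be 2-colored; at least 3 colors are needed.
So 2 colors are not enough.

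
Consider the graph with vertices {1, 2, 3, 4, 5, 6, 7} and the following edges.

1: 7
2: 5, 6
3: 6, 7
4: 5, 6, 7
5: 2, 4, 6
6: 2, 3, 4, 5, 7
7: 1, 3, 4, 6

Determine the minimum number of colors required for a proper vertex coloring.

3

4, 5, 6 form a triangle, so at least 3 colors are needed.
3 colors suffice: color a → {1, 6}; color b → {5, 7}; color c → {2, 3, 4}. Each edge has distinct colors on its endpoints.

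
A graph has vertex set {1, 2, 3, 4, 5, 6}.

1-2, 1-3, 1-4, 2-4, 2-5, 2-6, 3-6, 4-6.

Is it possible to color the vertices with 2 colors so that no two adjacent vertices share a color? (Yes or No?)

No

2, 4, 6 are mutually adjacent, so at least 3 colors are needed.
So 2 colors are not enough.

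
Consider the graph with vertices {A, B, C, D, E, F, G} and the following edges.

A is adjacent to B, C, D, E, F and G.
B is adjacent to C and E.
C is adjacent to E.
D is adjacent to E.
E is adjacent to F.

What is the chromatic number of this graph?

A, B, C, E are pairwise adjacent (a clique of size 4), so at least 4 colors are needed.
4 colors suffice: color 1 → {A}; color 2 → {E, G}; color 3 → {B, D, F}; color 4 → {C}. Each edge has distinct colors on its endpoints.

4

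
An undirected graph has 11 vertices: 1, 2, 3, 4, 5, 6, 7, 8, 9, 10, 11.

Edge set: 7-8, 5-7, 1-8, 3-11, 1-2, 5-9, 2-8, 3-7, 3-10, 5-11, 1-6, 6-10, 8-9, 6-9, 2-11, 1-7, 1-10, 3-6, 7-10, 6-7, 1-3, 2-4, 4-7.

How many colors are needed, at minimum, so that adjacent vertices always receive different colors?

5

1, 3, 6, 7, 10 are mutually adjacent (a clique of size 5), so at least 5 colors are needed.
5 colors suffice: color red → {2, 7, 9}; color blue → {1, 4, 5}; color green → {3, 8}; color yellow → {6, 11}; color purple → {10}. No two adjacent vertices share a color.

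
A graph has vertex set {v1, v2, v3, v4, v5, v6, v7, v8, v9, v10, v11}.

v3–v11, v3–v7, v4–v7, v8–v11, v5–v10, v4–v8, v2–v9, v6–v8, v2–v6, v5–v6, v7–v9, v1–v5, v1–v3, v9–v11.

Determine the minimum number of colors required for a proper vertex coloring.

3

The cycle v11-v8-v6-v2-v9-v11 has odd length 5, so it cannot be 2-colored; at least 3 colors are needed.
3 colors suffice: color R → {v1, v6, v7, v10, v11}; color B → {v3, v5, v8, v9}; color G → {v2, v4}. Each edge has distinct colors on its endpoints.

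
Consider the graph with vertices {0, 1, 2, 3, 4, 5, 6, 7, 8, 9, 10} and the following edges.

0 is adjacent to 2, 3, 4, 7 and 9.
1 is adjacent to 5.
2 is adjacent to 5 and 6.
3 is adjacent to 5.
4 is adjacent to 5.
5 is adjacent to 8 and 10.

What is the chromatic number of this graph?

2

5 and 10 are adjacent, so at least 2 colors are needed.
A valid assignment using 2 colors: 0=red, 1=blue, 2=blue, 3=blue, 4=blue, 5=red, 6=red, 7=blue, 8=blue, 9=blue, 10=blue. Each edge has distinct colors on its endpoints.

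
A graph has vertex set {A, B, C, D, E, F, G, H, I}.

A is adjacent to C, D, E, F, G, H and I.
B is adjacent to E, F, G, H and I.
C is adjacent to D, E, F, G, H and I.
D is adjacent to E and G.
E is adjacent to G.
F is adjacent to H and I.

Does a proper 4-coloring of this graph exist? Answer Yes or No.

No

A, C, D, E, G are mutually adjacent (a clique of size 5), so at least 5 colors are needed.
So 4 colors are not enough.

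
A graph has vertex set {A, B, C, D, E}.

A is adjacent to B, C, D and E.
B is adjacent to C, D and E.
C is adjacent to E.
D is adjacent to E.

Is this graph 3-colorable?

A, B, D, E are mutually adjacent (a clique of size 4), so at least 4 colors are needed.
So 3 colors are not enough.

No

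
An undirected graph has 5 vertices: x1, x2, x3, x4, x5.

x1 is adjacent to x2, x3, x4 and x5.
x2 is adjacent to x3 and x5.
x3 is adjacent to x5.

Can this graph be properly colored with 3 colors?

No

x1, x2, x3, x5 are pairwise adjacent (a clique of size 4), so at least 4 colors are needed.
So 3 colors are not enough.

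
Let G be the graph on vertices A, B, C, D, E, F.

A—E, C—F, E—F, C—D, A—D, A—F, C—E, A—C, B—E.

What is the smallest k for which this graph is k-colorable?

A, C, E, F form a clique, so at least 4 colors are needed.
One proper 4-coloring: A=2, B=2, C=3, D=1, E=1, F=4. No two adjacent vertices share a color.

4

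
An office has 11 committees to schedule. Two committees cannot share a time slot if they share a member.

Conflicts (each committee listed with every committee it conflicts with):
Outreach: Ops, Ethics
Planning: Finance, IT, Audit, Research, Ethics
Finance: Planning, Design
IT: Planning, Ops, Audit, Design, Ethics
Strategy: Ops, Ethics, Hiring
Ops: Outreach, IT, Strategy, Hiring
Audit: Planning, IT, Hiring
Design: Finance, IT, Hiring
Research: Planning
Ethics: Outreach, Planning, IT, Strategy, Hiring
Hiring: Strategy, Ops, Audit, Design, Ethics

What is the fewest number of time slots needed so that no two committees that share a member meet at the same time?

3

Planning, IT, Audit all conflict with each other, so at least 3 time slots are needed.
3 time slots suffice: time slot 1 → {Ops, Audit, Design, Research, Ethics}; time slot 2 → {Outreach, Planning, Hiring}; time slot 3 → {Finance, IT, Strategy}. Each listed conflict is separated.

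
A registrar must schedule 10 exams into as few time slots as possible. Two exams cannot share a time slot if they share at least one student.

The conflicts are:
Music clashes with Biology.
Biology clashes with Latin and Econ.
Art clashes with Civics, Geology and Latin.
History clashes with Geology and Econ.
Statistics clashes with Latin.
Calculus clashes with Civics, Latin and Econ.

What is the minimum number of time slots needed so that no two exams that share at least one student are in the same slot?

2

History and Econ conflict, so at least 2 time slots are needed.
A valid assignment using 2 time slots: Music=1, Biology=2, Art=2, History=2, Statistics=2, Calculus=2, Civics=1, Geology=1, Latin=1, Econ=1. Each listed conflict is separated.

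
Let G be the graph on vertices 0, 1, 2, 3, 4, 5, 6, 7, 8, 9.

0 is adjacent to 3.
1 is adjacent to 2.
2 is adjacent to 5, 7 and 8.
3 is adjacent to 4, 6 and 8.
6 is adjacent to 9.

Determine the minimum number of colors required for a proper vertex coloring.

2

3 and 6 are adjacent, so at least 2 colors are needed.
One proper 2-coloring: 0=blue, 1=blue, 2=red, 3=red, 4=blue, 5=blue, 6=blue, 7=blue, 8=blue, 9=red. No two adjacent vertices share a color.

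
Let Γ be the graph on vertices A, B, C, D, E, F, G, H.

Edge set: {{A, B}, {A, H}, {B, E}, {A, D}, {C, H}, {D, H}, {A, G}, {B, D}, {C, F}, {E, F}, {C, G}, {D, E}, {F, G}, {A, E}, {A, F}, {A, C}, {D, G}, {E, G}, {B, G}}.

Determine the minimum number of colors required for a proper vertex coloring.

5

A, B, D, E, G are mutually adjacent (a clique of size 5), so at least 5 colors are needed.
5 colors suffice: color 1 → {A}; color 2 → {G, H}; color 3 → {D, F}; color 4 → {C, E}; color 5 → {B}. No two adjacent vertices share a color.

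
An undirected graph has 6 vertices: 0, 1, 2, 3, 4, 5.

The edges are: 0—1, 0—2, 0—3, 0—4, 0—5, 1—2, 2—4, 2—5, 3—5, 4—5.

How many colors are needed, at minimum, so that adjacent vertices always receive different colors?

0, 2, 4, 5 are mutually adjacent (a clique of size 4), so at least 4 colors are needed.
4 colors suffice: color a → {0}; color b → {2, 3}; color c → {1, 5}; color d → {4}. Each edge has distinct colors on its endpoints.

4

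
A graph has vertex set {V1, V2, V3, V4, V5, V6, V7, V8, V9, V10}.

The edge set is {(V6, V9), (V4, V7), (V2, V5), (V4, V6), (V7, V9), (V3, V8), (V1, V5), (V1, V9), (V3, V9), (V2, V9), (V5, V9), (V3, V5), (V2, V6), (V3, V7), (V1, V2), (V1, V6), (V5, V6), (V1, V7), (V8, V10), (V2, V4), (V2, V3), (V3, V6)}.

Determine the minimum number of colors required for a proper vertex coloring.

5

V2, V3, V5, V6, V9 form a clique, so at least 5 colors are needed.
5 colors suffice: color 1 → {V1, V3, V4, V10}; color 2 → {V8, V9}; color 3 → {V6, V7}; color 4 → {V2}; color 5 → {V5}. No two adjacent vertices share a color.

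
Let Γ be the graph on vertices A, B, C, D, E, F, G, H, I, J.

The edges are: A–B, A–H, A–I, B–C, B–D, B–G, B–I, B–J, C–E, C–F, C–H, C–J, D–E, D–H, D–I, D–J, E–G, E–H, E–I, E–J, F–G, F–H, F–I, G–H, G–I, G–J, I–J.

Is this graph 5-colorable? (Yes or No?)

The chromatic number is 4. B, D, I, J are pairwise adjacent (a clique of size 4), so at least 4 colors are needed.
4 colors suffice: color 1 → {H, I}; color 2 → {B, E, F}; color 3 → {A, J}; color 4 → {C, D, G}.
Since 5 ≥ 4, a proper 5-coloring certainly exists.

Yes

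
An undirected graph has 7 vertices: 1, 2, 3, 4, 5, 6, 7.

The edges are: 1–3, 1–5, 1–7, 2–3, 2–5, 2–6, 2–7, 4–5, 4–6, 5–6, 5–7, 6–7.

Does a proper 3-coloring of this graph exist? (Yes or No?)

No

2, 5, 6, 7 form a clique, so at least 4 colors are needed.
So 3 colors are not enough.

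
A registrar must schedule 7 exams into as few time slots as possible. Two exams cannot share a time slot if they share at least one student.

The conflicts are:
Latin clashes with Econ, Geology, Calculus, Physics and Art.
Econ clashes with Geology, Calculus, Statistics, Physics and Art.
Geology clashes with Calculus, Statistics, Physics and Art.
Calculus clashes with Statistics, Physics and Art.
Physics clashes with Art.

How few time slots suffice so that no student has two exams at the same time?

6

Latin, Econ, Geology, Calculus, Physics, Art pairwise conflict, so at least 6 time slots are needed.
6 time slots suffice: time slot 1 → {Econ}; time slot 2 → {Calculus}; time slot 3 → {Geology}; time slot 4 → {Statistics, Physics}; time slot 5 → {Latin}; time slot 6 → {Art}. No two conflicting exams share a time slot.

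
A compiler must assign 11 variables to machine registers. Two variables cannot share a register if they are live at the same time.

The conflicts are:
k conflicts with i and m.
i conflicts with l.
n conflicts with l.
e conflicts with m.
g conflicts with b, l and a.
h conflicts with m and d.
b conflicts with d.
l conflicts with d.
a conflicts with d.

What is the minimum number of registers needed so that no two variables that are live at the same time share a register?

k and m conflict, so at least 2 registers are needed.
2 registers suffice: k=1, i=2, n=2, e=1, g=2, h=1, m=2, b=1, l=1, a=1, d=2. No two conflicting variables share a register.

2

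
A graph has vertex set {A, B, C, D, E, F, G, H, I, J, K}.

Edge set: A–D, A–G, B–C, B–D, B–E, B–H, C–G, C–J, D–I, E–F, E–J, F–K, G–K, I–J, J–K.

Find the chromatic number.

3

The cycle I-J-C-B-D-I has odd length 5, so it cannot be 2-colored; at least 3 colors are needed.
3 colors suffice: color 1 → {B, F, G, J}; color 2 → {C, D, E, H, K}; color 3 → {A, I}. No two adjacent vertices share a color.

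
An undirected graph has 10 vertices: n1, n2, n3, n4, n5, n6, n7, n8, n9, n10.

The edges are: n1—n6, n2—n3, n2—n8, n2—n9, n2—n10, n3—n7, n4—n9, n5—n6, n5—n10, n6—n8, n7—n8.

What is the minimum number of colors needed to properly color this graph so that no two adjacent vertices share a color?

The cycle n2-n8-n6-n5-n10-n2 has odd length 5, so it cannot be 2-colored; at least 3 colors are needed.
A valid assignment using 3 colors: n1=2, n2=1, n3=2, n4=1, n5=3, n6=1, n7=1, n8=2, n9=2, n10=2. Every edge joins two different colors.

3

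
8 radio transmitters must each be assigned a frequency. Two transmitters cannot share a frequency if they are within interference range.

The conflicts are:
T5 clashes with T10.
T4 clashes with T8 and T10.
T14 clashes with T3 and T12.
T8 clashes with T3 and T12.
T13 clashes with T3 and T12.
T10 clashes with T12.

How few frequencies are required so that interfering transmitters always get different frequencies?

2

T13 and T12 conflict, so at least 2 frequencies are needed.
A valid assignment using 2 frequencies: T5=1, T4=1, T14=2, T8=2, T13=2, T3=1, T10=2, T12=1. Every pair that conflicts lands in different frequencies.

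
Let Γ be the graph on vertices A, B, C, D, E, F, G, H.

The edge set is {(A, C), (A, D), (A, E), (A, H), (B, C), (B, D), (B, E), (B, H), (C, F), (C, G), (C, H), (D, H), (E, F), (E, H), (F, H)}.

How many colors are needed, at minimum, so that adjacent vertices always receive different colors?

3

A, E, H are pairwise adjacent, so at least 3 colors are needed.
3 colors suffice: color red → {G, H}; color blue → {C, D, E}; color green → {A, B, F}. Every edge joins two different colors.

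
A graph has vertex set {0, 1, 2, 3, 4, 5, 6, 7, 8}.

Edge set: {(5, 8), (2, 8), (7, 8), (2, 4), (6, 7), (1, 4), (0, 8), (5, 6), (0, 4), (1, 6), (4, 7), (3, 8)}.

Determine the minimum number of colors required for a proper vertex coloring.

2

5 and 6 are adjacent, so at least 2 colors are needed.
2 colors suffice: color a → {4, 6, 8}; color b → {0, 1, 2, 3, 5, 7}. No two adjacent vertices share a color.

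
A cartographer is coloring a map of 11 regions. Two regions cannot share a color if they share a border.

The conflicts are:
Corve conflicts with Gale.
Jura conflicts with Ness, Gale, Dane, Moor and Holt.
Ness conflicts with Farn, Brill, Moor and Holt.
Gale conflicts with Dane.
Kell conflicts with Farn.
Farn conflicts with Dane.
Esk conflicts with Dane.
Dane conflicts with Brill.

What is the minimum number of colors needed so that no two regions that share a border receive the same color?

3

Jura, Ness, Moor all conflict with each other, so at least 3 colors are needed.
3 colors suffice: color 1 → {Corve, Ness, Kell, Dane}; color 2 → {Jura, Farn, Esk, Brill}; color 3 → {Gale, Moor, Holt}. Each listed conflict is separated.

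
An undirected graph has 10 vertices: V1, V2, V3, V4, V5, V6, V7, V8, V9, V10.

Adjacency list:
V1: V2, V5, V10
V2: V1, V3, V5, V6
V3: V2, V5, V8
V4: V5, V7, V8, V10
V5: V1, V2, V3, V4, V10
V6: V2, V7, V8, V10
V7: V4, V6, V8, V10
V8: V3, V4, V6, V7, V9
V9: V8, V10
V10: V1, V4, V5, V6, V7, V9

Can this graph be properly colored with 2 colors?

No

V1, V2, V5 are pairwise adjacent, so at least 3 colors are needed.
So 2 colors are not enough.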